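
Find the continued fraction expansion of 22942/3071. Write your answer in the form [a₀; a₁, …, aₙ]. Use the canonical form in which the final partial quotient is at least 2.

22942 ÷ 3071 → quotient 7, remainder 1445
3071 ÷ 1445 → quotient 2, remainder 181
1445 ÷ 181 → quotient 7, remainder 178
181 ÷ 178 → quotient 1, remainder 3
178 ÷ 3 → quotient 59, remainder 1
3 ÷ 1 → quotient 3, remainder 0

[7; 2, 7, 1, 59, 3]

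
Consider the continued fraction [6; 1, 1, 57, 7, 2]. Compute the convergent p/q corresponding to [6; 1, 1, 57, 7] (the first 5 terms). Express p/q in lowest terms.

a_0 = 6: 6/1
a_1 = 1: 7/1
a_2 = 1: 13/2
a_3 = 57: 748/115
a_4 = 7: 5249/807

5249/807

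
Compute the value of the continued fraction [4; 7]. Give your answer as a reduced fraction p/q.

29/7

Starting at the tail and folding back:
Start with 7.
4 + 1/(7/1) = 4 + 1/7 = 29/7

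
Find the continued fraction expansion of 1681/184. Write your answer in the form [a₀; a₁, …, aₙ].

⌊1681/184⌋ = 9, remainder 25
⌊184/25⌋ = 7, remainder 9
⌊25/9⌋ = 2, remainder 7
⌊9/7⌋ = 1, remainder 2
⌊7/2⌋ = 3, remainder 1
⌊2/1⌋ = 2, remainder 0

[9; 7, 2, 1, 3, 2]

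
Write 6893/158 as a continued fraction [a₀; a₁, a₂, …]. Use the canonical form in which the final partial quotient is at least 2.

Repeatedly divide and take the remainder:
6893 = 43·158 + 99, so a_0 = 43
158 = 1·99 + 59, so a_1 = 1
99 = 1·59 + 40, so a_2 = 1
59 = 1·40 + 19, so a_3 = 1
40 = 2·19 + 2, so a_4 = 2
19 = 9·2 + 1, so a_5 = 9
2 = 2·1 + 0, so a_6 = 2

[43; 1, 1, 1, 2, 9, 2]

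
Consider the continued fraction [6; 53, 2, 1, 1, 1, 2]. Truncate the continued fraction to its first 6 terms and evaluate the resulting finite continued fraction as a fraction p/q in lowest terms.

a_0 = 6: 6/1
a_1 = 53: 319/53
a_2 = 2: 644/107
a_3 = 1: 963/160
a_4 = 1: 1607/267
a_5 = 1: 2570/427

2570/427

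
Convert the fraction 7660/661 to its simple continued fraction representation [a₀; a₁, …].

[11; 1, 1, 2, 3, 12, 1, 2]

7660 = 11·661 + 389, so a_0 = 11
661 = 1·389 + 272, so a_1 = 1
389 = 1·272 + 117, so a_2 = 1
272 = 2·117 + 38, so a_3 = 2
117 = 3·38 + 3, so a_4 = 3
38 = 12·3 + 2, so a_5 = 12
3 = 1·2 + 1, so a_6 = 1
2 = 2·1 + 0, so a_7 = 2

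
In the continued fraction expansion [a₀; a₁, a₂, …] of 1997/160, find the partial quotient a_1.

2

Apply division with remainder until the remainder is 0:
1997 = 12·160 + 77, so a_0 = 12
160 = 2·77 + 6, so a_1 = 2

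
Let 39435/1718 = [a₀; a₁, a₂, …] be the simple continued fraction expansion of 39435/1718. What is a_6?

⌊39435/1718⌋ = 22, remainder 1639
⌊1718/1639⌋ = 1, remainder 79
⌊1639/79⌋ = 20, remainder 59
⌊79/59⌋ = 1, remainder 20
⌊59/20⌋ = 2, remainder 19
⌊20/19⌋ = 1, remainder 1
⌊19/1⌋ = 19, remainder 0

19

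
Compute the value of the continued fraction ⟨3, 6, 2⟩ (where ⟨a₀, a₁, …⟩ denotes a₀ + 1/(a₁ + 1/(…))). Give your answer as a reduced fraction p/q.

41/13

Start with 2.
6 + 1/(2/1) = 6 + 1/2 = 13/2
3 + 1/(13/2) = 3 + 2/13 = 41/13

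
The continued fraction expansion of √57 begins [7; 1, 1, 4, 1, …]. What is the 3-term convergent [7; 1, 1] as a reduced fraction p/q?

Work from the innermost term outward:
Start with 1.
1 + 1/(1/1) = 1 + 1/1 = 2/1
7 + 1/(2/1) = 7 + 1/2 = 15/2

15/2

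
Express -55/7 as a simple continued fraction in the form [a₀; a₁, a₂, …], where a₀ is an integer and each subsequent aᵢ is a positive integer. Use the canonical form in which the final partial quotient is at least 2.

[-8; 7]

-55 ÷ 7 → quotient -8, remainder 1
7 ÷ 1 → quotient 7, remainder 0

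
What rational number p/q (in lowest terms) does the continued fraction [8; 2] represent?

Work from the innermost term outward:
Start with 2.
8 + 1/(2/1) = 8 + 1/2 = 17/2

17/2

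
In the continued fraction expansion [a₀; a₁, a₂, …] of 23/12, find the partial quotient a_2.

11

Run the Euclidean algorithm, recording each quotient:
⌊23/12⌋ = 1, remainder 11
⌊12/11⌋ = 1, remainder 1
⌊11/1⌋ = 11, remainder 0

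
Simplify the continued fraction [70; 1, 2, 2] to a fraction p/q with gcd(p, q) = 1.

a_0 = 70: 70/1
a_1 = 1: 71/1
a_2 = 2: 212/3
a_3 = 2: 495/7

495/7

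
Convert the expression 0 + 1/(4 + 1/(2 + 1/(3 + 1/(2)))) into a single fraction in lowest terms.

16/71

a_0 = 0: 0/1
a_1 = 4: 1/4
a_2 = 2: 2/9
a_3 = 3: 7/31
a_4 = 2: 16/71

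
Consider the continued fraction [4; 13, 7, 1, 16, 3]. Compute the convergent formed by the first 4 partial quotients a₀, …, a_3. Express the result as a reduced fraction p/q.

428/105

Start with 1.
7 + 1/(1/1) = 7 + 1/1 = 8/1
13 + 1/(8/1) = 13 + 1/8 = 105/8
4 + 1/(105/8) = 4 + 8/105 = 428/105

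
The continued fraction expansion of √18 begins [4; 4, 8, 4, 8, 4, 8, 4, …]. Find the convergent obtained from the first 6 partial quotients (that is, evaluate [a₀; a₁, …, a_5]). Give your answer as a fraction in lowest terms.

19601/4620

Work from the innermost term outward:
Start with 4.
8 + 1/(4/1) = 8 + 1/4 = 33/4
4 + 1/(33/4) = 4 + 4/33 = 136/33
8 + 1/(136/33) = 8 + 33/136 = 1121/136
4 + 1/(1121/136) = 4 + 136/1121 = 4620/1121
4 + 1/(4620/1121) = 4 + 1121/4620 = 19601/4620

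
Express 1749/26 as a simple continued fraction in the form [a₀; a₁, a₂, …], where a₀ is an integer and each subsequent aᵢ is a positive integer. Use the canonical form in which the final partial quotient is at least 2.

[67; 3, 1, 2, 2]

Run the Euclidean algorithm, recording each quotient:
1749 ÷ 26 → quotient 67, remainder 7
26 ÷ 7 → quotient 3, remainder 5
7 ÷ 5 → quotient 1, remainder 2
5 ÷ 2 → quotient 2, remainder 1
2 ÷ 1 → quotient 2, remainder 0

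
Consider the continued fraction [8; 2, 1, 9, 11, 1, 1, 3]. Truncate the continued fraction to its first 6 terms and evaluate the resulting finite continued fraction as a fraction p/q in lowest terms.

2929/351

Starting at the tail and folding back:
Start with 1.
11 + 1/(1/1) = 11 + 1/1 = 12/1
9 + 1/(12/1) = 9 + 1/12 = 109/12
1 + 1/(109/12) = 1 + 12/109 = 121/109
2 + 1/(121/109) = 2 + 109/121 = 351/121
8 + 1/(351/121) = 8 + 121/351 = 2929/351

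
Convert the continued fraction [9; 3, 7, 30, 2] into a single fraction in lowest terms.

12561/1348

Collapse the nested fraction from the inside out:
Start with 2.
30 + 1/(2/1) = 30 + 1/2 = 61/2
7 + 1/(61/2) = 7 + 2/61 = 429/61
3 + 1/(429/61) = 3 + 61/429 = 1348/429
9 + 1/(1348/429) = 9 + 429/1348 = 12561/1348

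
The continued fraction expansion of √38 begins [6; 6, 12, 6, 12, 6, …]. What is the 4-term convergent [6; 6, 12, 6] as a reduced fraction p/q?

Start with 6.
12 + 1/(6/1) = 12 + 1/6 = 73/6
6 + 1/(73/6) = 6 + 6/73 = 444/73
6 + 1/(444/73) = 6 + 73/444 = 2737/444

2737/444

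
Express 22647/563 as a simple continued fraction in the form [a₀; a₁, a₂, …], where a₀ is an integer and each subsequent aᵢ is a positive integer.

[40; 4, 2, 3, 4, 4]

22647 ÷ 563 → quotient 40, remainder 127
563 ÷ 127 → quotient 4, remainder 55
127 ÷ 55 → quotient 2, remainder 17
55 ÷ 17 → quotient 3, remainder 4
17 ÷ 4 → quotient 4, remainder 1
4 ÷ 1 → quotient 4, remainder 0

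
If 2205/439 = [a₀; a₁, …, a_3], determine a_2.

1

Repeatedly divide and take the remainder:
2205 = 5·439 + 10, so a_0 = 5
439 = 43·10 + 9, so a_1 = 43
10 = 1·9 + 1, so a_2 = 1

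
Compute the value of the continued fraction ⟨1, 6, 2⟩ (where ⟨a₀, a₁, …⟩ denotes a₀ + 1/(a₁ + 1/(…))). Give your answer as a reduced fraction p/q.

Compute successive convergents:
a_0 = 1: 1/1
a_1 = 6: 7/6
a_2 = 2: 15/13

15/13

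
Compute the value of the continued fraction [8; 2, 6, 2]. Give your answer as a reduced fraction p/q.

a_0 = 8: 8/1
a_1 = 2: 17/2
a_2 = 6: 110/13
a_3 = 2: 237/28

237/28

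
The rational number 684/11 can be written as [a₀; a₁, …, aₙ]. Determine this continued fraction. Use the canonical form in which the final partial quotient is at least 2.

Repeatedly divide and take the remainder:
684 ÷ 11 → quotient 62, remainder 2
11 ÷ 2 → quotient 5, remainder 1
2 ÷ 1 → quotient 2, remainder 0

[62; 5, 2]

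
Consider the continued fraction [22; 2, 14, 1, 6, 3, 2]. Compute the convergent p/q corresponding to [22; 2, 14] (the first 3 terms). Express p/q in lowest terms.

652/29

Start with 14.
2 + 1/(14/1) = 2 + 1/14 = 29/14
22 + 1/(29/14) = 22 + 14/29 = 652/29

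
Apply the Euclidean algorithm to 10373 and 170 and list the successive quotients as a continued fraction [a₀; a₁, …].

[61; 56, 1, 2]

Apply division with remainder until the remainder is 0:
10373 ÷ 170 → quotient 61, remainder 3
170 ÷ 3 → quotient 56, remainder 2
3 ÷ 2 → quotient 1, remainder 1
2 ÷ 1 → quotient 2, remainder 0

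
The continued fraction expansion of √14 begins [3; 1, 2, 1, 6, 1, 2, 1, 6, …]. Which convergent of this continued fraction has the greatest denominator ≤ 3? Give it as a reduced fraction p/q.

a_0 = 3: 3/1  (≤ bound)
a_1 = 1: 4/1  (≤ bound)
a_2 = 2: 11/3  (≤ bound)
a_3 = 1: 15/4  (> 3, stop)

11/3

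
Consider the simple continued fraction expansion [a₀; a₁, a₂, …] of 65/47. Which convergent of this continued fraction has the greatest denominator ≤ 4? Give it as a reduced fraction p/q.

4/3

List convergents until the denominator exceeds the bound:
a_0 = 1: 1/1  (≤ bound)
a_1 = 2: 3/2  (≤ bound)
a_2 = 1: 4/3  (≤ bound)
a_3 = 1: 7/5  (> 4, stop)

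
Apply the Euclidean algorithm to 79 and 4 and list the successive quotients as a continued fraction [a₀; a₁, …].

[19; 1, 3]

79 ÷ 4 → quotient 19, remainder 3
4 ÷ 3 → quotient 1, remainder 1
3 ÷ 1 → quotient 3, remainder 0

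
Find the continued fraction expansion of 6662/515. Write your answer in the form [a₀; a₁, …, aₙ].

[12; 1, 14, 1, 1, 1, 1, 6]

⌊6662/515⌋ = 12, remainder 482
⌊515/482⌋ = 1, remainder 33
⌊482/33⌋ = 14, remainder 20
⌊33/20⌋ = 1, remainder 13
⌊20/13⌋ = 1, remainder 7
⌊13/7⌋ = 1, remainder 6
⌊7/6⌋ = 1, remainder 1
⌊6/1⌋ = 6, remainder 0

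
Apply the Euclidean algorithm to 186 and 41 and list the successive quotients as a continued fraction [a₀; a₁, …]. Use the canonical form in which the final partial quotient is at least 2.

186 ÷ 41 → quotient 4, remainder 22
41 ÷ 22 → quotient 1, remainder 19
22 ÷ 19 → quotient 1, remainder 3
19 ÷ 3 → quotient 6, remainder 1
3 ÷ 1 → quotient 3, remainder 0

[4; 1, 1, 6, 3]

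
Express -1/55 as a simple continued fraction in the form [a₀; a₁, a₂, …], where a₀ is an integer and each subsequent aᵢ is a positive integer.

[-1; 1, 54]

-1 = -1·55 + 54, so a_0 = -1
55 = 1·54 + 1, so a_1 = 1
54 = 54·1 + 0, so a_2 = 54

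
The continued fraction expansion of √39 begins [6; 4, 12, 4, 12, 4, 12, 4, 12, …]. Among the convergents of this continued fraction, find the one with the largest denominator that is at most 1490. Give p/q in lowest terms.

a_0 = 6: 6/1  (≤ bound)
a_1 = 4: 25/4  (≤ bound)
a_2 = 12: 306/49  (≤ bound)
a_3 = 4: 1249/200  (≤ bound)
a_4 = 12: 15294/2449  (> 1490, stop)

1249/200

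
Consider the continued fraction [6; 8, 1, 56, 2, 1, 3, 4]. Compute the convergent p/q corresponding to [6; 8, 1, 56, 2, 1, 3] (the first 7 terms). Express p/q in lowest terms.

Compute successive convergents:
a_0 = 6: 6/1
a_1 = 8: 49/8
a_2 = 1: 55/9
a_3 = 56: 3129/512
a_4 = 2: 6313/1033
a_5 = 1: 9442/1545
a_6 = 3: 34639/5668

34639/5668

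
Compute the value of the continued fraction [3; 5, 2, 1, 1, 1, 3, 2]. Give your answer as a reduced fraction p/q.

Compute successive convergents:
a_0 = 3: 3/1
a_1 = 5: 16/5
a_2 = 2: 35/11
a_3 = 1: 51/16
a_4 = 1: 86/27
a_5 = 1: 137/43
a_6 = 3: 497/156
a_7 = 2: 1131/355

1131/355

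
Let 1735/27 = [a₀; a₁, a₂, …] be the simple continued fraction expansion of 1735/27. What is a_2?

1

⌊1735/27⌋ = 64, remainder 7
⌊27/7⌋ = 3, remainder 6
⌊7/6⌋ = 1, remainder 1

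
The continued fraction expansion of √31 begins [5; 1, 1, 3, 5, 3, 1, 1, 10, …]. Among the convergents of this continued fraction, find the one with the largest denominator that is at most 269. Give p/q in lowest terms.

a_0 = 5: 5/1  (≤ bound)
a_1 = 1: 6/1  (≤ bound)
a_2 = 1: 11/2  (≤ bound)
a_3 = 3: 39/7  (≤ bound)
a_4 = 5: 206/37  (≤ bound)
a_5 = 3: 657/118  (≤ bound)
a_6 = 1: 863/155  (≤ bound)
a_7 = 1: 1520/273  (> 269, stop)

863/155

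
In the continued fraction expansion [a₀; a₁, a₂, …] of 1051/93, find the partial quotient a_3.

9

1051 = 11·93 + 28, so a_0 = 11
93 = 3·28 + 9, so a_1 = 3
28 = 3·9 + 1, so a_2 = 3
9 = 9·1 + 0, so a_3 = 9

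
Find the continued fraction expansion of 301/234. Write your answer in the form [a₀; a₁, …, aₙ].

[1; 3, 2, 33]

301 ÷ 234 → quotient 1, remainder 67
234 ÷ 67 → quotient 3, remainder 33
67 ÷ 33 → quotient 2, remainder 1
33 ÷ 1 → quotient 33, remainder 0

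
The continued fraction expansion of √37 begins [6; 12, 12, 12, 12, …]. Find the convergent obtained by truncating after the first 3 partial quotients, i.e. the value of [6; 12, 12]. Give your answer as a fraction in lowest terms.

882/145

a_0 = 6: 6/1
a_1 = 12: 73/12
a_2 = 12: 882/145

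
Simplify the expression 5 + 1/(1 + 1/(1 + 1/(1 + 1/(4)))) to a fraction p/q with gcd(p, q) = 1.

a_0 = 5: 5/1
a_1 = 1: 6/1
a_2 = 1: 11/2
a_3 = 1: 17/3
a_4 = 4: 79/14

79/14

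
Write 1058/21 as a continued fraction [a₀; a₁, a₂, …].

⌊1058/21⌋ = 50, remainder 8
⌊21/8⌋ = 2, remainder 5
⌊8/5⌋ = 1, remainder 3
⌊5/3⌋ = 1, remainder 2
⌊3/2⌋ = 1, remainder 1
⌊2/1⌋ = 2, remainder 0

[50; 2, 1, 1, 1, 2]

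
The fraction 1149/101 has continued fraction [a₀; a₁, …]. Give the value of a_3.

1

Apply division with remainder until the remainder is 0:
1149 ÷ 101 → quotient 11, remainder 38
101 ÷ 38 → quotient 2, remainder 25
38 ÷ 25 → quotient 1, remainder 13
25 ÷ 13 → quotient 1, remainder 12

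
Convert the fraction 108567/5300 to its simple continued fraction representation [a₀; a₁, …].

[20; 2, 15, 2, 6, 2, 2, 2]

⌊108567/5300⌋ = 20, remainder 2567
⌊5300/2567⌋ = 2, remainder 166
⌊2567/166⌋ = 15, remainder 77
⌊166/77⌋ = 2, remainder 12
⌊77/12⌋ = 6, remainder 5
⌊12/5⌋ = 2, remainder 2
⌊5/2⌋ = 2, remainder 1
⌊2/1⌋ = 2, remainder 0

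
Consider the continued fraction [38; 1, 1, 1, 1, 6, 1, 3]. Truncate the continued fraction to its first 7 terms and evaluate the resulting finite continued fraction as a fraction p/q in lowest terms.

1467/38

Build up convergents one term at a time:
a_0 = 38: 38/1
a_1 = 1: 39/1
a_2 = 1: 77/2
a_3 = 1: 116/3
a_4 = 1: 193/5
a_5 = 6: 1274/33
a_6 = 1: 1467/38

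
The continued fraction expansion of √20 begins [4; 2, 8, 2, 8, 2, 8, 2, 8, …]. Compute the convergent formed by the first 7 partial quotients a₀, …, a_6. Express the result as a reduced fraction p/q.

24476/5473

Start with 8.
2 + 1/(8/1) = 2 + 1/8 = 17/8
8 + 1/(17/8) = 8 + 8/17 = 144/17
2 + 1/(144/17) = 2 + 17/144 = 305/144
8 + 1/(305/144) = 8 + 144/305 = 2584/305
2 + 1/(2584/305) = 2 + 305/2584 = 5473/2584
4 + 1/(5473/2584) = 4 + 2584/5473 = 24476/5473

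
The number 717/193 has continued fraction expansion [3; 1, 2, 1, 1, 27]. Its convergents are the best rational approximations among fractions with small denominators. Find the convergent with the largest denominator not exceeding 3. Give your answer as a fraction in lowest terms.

a_0 = 3: 3/1  (≤ bound)
a_1 = 1: 4/1  (≤ bound)
a_2 = 2: 11/3  (≤ bound)
a_3 = 1: 15/4  (> 3, stop)

11/3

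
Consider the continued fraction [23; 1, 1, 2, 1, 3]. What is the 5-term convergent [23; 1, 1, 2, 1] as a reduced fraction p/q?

165/7

Work from the innermost term outward:
Start with 1.
2 + 1/(1/1) = 2 + 1/1 = 3/1
1 + 1/(3/1) = 1 + 1/3 = 4/3
1 + 1/(4/3) = 1 + 3/4 = 7/4
23 + 1/(7/4) = 23 + 4/7 = 165/7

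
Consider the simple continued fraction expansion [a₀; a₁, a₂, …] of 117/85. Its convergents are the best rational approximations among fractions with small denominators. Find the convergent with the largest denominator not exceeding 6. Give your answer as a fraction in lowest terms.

a_0 = 1: 1/1  (≤ bound)
a_1 = 2: 3/2  (≤ bound)
a_2 = 1: 4/3  (≤ bound)
a_3 = 1: 7/5  (≤ bound)
a_4 = 1: 11/8  (> 6, stop)

7/5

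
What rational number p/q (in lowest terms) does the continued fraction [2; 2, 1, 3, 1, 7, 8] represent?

2089/886

Use the convergent recurrence hₖ = aₖ·hₖ₋₁ + hₖ₋₂ (and likewise for the denominators kₖ):
a_0 = 2: 2/1
a_1 = 2: 5/2
a_2 = 1: 7/3
a_3 = 3: 26/11
a_4 = 1: 33/14
a_5 = 7: 257/109
a_6 = 8: 2089/886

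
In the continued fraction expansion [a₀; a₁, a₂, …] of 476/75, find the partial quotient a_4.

Repeatedly divide and take the remainder:
476 = 6·75 + 26, so a_0 = 6
75 = 2·26 + 23, so a_1 = 2
26 = 1·23 + 3, so a_2 = 1
23 = 7·3 + 2, so a_3 = 7
3 = 1·2 + 1, so a_4 = 1

1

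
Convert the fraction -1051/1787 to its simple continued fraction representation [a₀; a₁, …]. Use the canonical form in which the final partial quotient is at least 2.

[-1; 2, 2, 2, 1, 34, 3]

-1051 ÷ 1787 → quotient -1, remainder 736
1787 ÷ 736 → quotient 2, remainder 315
736 ÷ 315 → quotient 2, remainder 106
315 ÷ 106 → quotient 2, remainder 103
106 ÷ 103 → quotient 1, remainder 3
103 ÷ 3 → quotient 34, remainder 1
3 ÷ 1 → quotient 3, remainder 0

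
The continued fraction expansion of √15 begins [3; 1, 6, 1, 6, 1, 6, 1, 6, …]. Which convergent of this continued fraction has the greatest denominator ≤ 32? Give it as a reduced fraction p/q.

31/8

a_0 = 3: 3/1  (≤ bound)
a_1 = 1: 4/1  (≤ bound)
a_2 = 6: 27/7  (≤ bound)
a_3 = 1: 31/8  (≤ bound)
a_4 = 6: 213/55  (> 32, stop)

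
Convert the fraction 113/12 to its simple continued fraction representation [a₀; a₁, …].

113 = 9·12 + 5, so a_0 = 9
12 = 2·5 + 2, so a_1 = 2
5 = 2·2 + 1, so a_2 = 2
2 = 2·1 + 0, so a_3 = 2

[9; 2, 2, 2]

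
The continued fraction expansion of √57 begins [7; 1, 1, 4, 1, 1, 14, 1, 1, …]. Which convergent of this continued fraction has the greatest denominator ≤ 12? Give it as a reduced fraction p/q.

List convergents until the denominator exceeds the bound:
a_0 = 7: 7/1  (≤ bound)
a_1 = 1: 8/1  (≤ bound)
a_2 = 1: 15/2  (≤ bound)
a_3 = 4: 68/9  (≤ bound)
a_4 = 1: 83/11  (≤ bound)
a_5 = 1: 151/20  (> 12, stop)

83/11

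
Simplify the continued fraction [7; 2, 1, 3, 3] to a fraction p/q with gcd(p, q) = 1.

265/36

Start with 3.
3 + 1/(3/1) = 3 + 1/3 = 10/3
1 + 1/(10/3) = 1 + 3/10 = 13/10
2 + 1/(13/10) = 2 + 10/13 = 36/13
7 + 1/(36/13) = 7 + 13/36 = 265/36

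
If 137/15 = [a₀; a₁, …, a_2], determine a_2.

137 ÷ 15 → quotient 9, remainder 2
15 ÷ 2 → quotient 7, remainder 1
2 ÷ 1 → quotient 2, remainder 0

2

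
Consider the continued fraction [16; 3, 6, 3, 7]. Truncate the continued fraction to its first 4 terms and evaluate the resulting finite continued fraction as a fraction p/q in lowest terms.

a_0 = 16: 16/1
a_1 = 3: 49/3
a_2 = 6: 310/19
a_3 = 3: 979/60

979/60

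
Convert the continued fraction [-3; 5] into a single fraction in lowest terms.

a_0 = -3: -3/1
a_1 = 5: -14/5

-14/5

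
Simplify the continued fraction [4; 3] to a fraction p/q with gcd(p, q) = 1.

13/3

Start with 3.
4 + 1/(3/1) = 4 + 1/3 = 13/3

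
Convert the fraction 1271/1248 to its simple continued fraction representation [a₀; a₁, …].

[1; 54, 3, 1, 5]

Apply division with remainder until the remainder is 0:
⌊1271/1248⌋ = 1, remainder 23
⌊1248/23⌋ = 54, remainder 6
⌊23/6⌋ = 3, remainder 5
⌊6/5⌋ = 1, remainder 1
⌊5/1⌋ = 5, remainder 0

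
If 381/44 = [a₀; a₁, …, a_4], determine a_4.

14

381 = 8·44 + 29, so a_0 = 8
44 = 1·29 + 15, so a_1 = 1
29 = 1·15 + 14, so a_2 = 1
15 = 1·14 + 1, so a_3 = 1
14 = 14·1 + 0, so a_4 = 14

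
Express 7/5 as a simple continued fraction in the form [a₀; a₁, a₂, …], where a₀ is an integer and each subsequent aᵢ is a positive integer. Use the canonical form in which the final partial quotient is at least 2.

Apply division with remainder until the remainder is 0:
7 = 1·5 + 2, so a_0 = 1
5 = 2·2 + 1, so a_1 = 2
2 = 2·1 + 0, so a_2 = 2

[1; 2, 2]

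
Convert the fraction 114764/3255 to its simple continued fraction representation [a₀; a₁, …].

[35; 3, 1, 7, 3, 3, 1, 7]

⌊114764/3255⌋ = 35, remainder 839
⌊3255/839⌋ = 3, remainder 738
⌊839/738⌋ = 1, remainder 101
⌊738/101⌋ = 7, remainder 31
⌊101/31⌋ = 3, remainder 8
⌊31/8⌋ = 3, remainder 7
⌊8/7⌋ = 1, remainder 1
⌊7/1⌋ = 7, remainder 0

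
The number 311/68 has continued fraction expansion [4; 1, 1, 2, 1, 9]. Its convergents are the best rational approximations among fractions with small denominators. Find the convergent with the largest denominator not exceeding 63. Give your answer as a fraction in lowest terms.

32/7

List convergents until the denominator exceeds the bound:
a_0 = 4: 4/1  (≤ bound)
a_1 = 1: 5/1  (≤ bound)
a_2 = 1: 9/2  (≤ bound)
a_3 = 2: 23/5  (≤ bound)
a_4 = 1: 32/7  (≤ bound)
a_5 = 9: 311/68  (> 63, stop)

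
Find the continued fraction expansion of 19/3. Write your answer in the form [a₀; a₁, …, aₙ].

[6; 3]

19 = 6·3 + 1, so a_0 = 6
3 = 3·1 + 0, so a_1 = 3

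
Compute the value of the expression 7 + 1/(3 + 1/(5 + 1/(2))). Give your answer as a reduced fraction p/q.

Compute successive convergents:
a_0 = 7: 7/1
a_1 = 3: 22/3
a_2 = 5: 117/16
a_3 = 2: 256/35

256/35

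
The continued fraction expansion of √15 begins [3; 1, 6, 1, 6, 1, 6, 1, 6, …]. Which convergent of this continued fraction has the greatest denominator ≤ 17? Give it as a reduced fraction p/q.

a_0 = 3: 3/1  (≤ bound)
a_1 = 1: 4/1  (≤ bound)
a_2 = 6: 27/7  (≤ bound)
a_3 = 1: 31/8  (≤ bound)
a_4 = 6: 213/55  (> 17, stop)

31/8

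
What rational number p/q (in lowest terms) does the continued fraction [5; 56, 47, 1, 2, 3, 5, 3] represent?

Start with 3.
5 + 1/(3/1) = 5 + 1/3 = 16/3
3 + 1/(16/3) = 3 + 3/16 = 51/16
2 + 1/(51/16) = 2 + 16/51 = 118/51
1 + 1/(118/51) = 1 + 51/118 = 169/118
47 + 1/(169/118) = 47 + 118/169 = 8061/169
56 + 1/(8061/169) = 56 + 169/8061 = 451585/8061
5 + 1/(451585/8061) = 5 + 8061/451585 = 2265986/451585

2265986/451585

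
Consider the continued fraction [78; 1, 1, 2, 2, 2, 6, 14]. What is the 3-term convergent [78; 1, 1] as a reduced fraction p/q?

a_0 = 78: 78/1
a_1 = 1: 79/1
a_2 = 1: 157/2

157/2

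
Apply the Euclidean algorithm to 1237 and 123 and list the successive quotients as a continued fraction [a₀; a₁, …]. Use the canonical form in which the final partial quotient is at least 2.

1237 = 10·123 + 7, so a_0 = 10
123 = 17·7 + 4, so a_1 = 17
7 = 1·4 + 3, so a_2 = 1
4 = 1·3 + 1, so a_3 = 1
3 = 3·1 + 0, so a_4 = 3

[10; 17, 1, 1, 3]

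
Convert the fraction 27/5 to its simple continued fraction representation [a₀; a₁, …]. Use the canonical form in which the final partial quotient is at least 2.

27 = 5·5 + 2, so a_0 = 5
5 = 2·2 + 1, so a_1 = 2
2 = 2·1 + 0, so a_2 = 2

[5; 2, 2]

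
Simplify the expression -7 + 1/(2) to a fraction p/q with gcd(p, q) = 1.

Start with 2.
-7 + 1/(2/1) = -7 + 1/2 = -13/2

-13/2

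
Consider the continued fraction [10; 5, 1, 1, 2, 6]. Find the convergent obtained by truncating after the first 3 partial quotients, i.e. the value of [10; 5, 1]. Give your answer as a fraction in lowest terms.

61/6

Compute successive convergents:
a_0 = 10: 10/1
a_1 = 5: 51/5
a_2 = 1: 61/6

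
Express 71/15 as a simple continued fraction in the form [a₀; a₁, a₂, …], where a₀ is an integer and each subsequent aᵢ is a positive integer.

71 ÷ 15 → quotient 4, remainder 11
15 ÷ 11 → quotient 1, remainder 4
11 ÷ 4 → quotient 2, remainder 3
4 ÷ 3 → quotient 1, remainder 1
3 ÷ 1 → quotient 3, remainder 0

[4; 1, 2, 1, 3]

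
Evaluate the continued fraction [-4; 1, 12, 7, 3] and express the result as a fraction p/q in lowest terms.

a_0 = -4: -4/1
a_1 = 1: -3/1
a_2 = 12: -40/13
a_3 = 7: -283/92
a_4 = 3: -889/289

-889/289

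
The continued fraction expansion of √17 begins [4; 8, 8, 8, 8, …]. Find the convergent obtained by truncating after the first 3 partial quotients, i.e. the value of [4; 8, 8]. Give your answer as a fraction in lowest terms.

Compute successive convergents:
a_0 = 4: 4/1
a_1 = 8: 33/8
a_2 = 8: 268/65

268/65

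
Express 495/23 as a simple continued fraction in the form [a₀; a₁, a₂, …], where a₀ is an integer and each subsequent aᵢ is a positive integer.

[21; 1, 1, 11]

⌊495/23⌋ = 21, remainder 12
⌊23/12⌋ = 1, remainder 11
⌊12/11⌋ = 1, remainder 1
⌊11/1⌋ = 11, remainder 0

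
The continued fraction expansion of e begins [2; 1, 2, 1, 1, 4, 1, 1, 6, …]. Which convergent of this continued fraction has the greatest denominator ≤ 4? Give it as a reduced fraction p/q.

11/4

a_0 = 2: 2/1  (≤ bound)
a_1 = 1: 3/1  (≤ bound)
a_2 = 2: 8/3  (≤ bound)
a_3 = 1: 11/4  (≤ bound)
a_4 = 1: 19/7  (> 4, stop)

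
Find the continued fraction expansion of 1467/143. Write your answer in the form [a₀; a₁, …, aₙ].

⌊1467/143⌋ = 10, remainder 37
⌊143/37⌋ = 3, remainder 32
⌊37/32⌋ = 1, remainder 5
⌊32/5⌋ = 6, remainder 2
⌊5/2⌋ = 2, remainder 1
⌊2/1⌋ = 2, remainder 0

[10; 3, 1, 6, 2, 2]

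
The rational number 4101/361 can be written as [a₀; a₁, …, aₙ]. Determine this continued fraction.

4101 = 11·361 + 130, so a_0 = 11
361 = 2·130 + 101, so a_1 = 2
130 = 1·101 + 29, so a_2 = 1
101 = 3·29 + 14, so a_3 = 3
29 = 2·14 + 1, so a_4 = 2
14 = 14·1 + 0, so a_5 = 14

[11; 2, 1, 3, 2, 14]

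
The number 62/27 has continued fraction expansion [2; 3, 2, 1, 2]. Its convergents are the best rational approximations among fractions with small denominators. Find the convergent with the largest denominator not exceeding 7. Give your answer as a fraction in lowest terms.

16/7

a_0 = 2: 2/1  (≤ bound)
a_1 = 3: 7/3  (≤ bound)
a_2 = 2: 16/7  (≤ bound)
a_3 = 1: 23/10  (> 7, stop)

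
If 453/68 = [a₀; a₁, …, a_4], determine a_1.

453 ÷ 68 → quotient 6, remainder 45
68 ÷ 45 → quotient 1, remainder 23

1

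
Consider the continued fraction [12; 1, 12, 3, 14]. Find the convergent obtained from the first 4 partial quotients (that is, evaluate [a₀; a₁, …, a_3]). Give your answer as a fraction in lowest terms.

517/40

a_0 = 12: 12/1
a_1 = 1: 13/1
a_2 = 12: 168/13
a_3 = 3: 517/40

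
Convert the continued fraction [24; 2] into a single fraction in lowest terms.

Start with 2.
24 + 1/(2/1) = 24 + 1/2 = 49/2

49/2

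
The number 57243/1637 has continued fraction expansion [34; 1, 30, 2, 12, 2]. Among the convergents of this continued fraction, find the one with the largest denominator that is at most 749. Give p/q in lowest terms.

a_0 = 34: 34/1  (≤ bound)
a_1 = 1: 35/1  (≤ bound)
a_2 = 30: 1084/31  (≤ bound)
a_3 = 2: 2203/63  (≤ bound)
a_4 = 12: 27520/787  (> 749, stop)

2203/63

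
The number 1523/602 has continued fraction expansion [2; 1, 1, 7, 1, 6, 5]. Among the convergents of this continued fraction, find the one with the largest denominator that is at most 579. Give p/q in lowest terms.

a_0 = 2: 2/1  (≤ bound)
a_1 = 1: 3/1  (≤ bound)
a_2 = 1: 5/2  (≤ bound)
a_3 = 7: 38/15  (≤ bound)
a_4 = 1: 43/17  (≤ bound)
a_5 = 6: 296/117  (≤ bound)
a_6 = 5: 1523/602  (> 579, stop)

296/117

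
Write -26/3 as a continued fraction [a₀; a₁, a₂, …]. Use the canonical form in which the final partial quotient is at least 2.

⌊-26/3⌋ = -9, remainder 1
⌊3/1⌋ = 3, remainder 0

[-9; 3]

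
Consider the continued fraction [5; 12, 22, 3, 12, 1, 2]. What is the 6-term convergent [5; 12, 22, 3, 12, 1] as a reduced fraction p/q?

Start with 1.
12 + 1/(1/1) = 12 + 1/1 = 13/1
3 + 1/(13/1) = 3 + 1/13 = 40/13
22 + 1/(40/13) = 22 + 13/40 = 893/40
12 + 1/(893/40) = 12 + 40/893 = 10756/893
5 + 1/(10756/893) = 5 + 893/10756 = 54673/10756

54673/10756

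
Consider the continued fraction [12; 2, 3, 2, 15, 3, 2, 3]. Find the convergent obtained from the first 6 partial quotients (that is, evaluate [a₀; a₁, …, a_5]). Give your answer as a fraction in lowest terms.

Collapse the nested fraction from the inside out:
Start with 3.
15 + 1/(3/1) = 15 + 1/3 = 46/3
2 + 1/(46/3) = 2 + 3/46 = 95/46
3 + 1/(95/46) = 3 + 46/95 = 331/95
2 + 1/(331/95) = 2 + 95/331 = 757/331
12 + 1/(757/331) = 12 + 331/757 = 9415/757

9415/757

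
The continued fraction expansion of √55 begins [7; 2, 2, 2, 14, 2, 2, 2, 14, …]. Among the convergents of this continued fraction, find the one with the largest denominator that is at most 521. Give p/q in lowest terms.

List convergents until the denominator exceeds the bound:
a_0 = 7: 7/1  (≤ bound)
a_1 = 2: 15/2  (≤ bound)
a_2 = 2: 37/5  (≤ bound)
a_3 = 2: 89/12  (≤ bound)
a_4 = 14: 1283/173  (≤ bound)
a_5 = 2: 2655/358  (≤ bound)
a_6 = 2: 6593/889  (> 521, stop)

2655/358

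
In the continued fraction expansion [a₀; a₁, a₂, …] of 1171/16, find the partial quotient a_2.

1171 ÷ 16 → quotient 73, remainder 3
16 ÷ 3 → quotient 5, remainder 1
3 ÷ 1 → quotient 3, remainder 0

3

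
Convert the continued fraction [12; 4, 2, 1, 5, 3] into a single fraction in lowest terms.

2874/235

Collapse the nested fraction from the inside out:
Start with 3.
5 + 1/(3/1) = 5 + 1/3 = 16/3
1 + 1/(16/3) = 1 + 3/16 = 19/16
2 + 1/(19/16) = 2 + 16/19 = 54/19
4 + 1/(54/19) = 4 + 19/54 = 235/54
12 + 1/(235/54) = 12 + 54/235 = 2874/235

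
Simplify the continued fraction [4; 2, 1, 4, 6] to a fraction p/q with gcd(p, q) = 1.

a_0 = 4: 4/1
a_1 = 2: 9/2
a_2 = 1: 13/3
a_3 = 4: 61/14
a_4 = 6: 379/87

379/87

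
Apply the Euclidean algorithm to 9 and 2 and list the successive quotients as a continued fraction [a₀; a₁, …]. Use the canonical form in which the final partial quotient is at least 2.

[4; 2]

Run the Euclidean algorithm, recording each quotient:
⌊9/2⌋ = 4, remainder 1
⌊2/1⌋ = 2, remainder 0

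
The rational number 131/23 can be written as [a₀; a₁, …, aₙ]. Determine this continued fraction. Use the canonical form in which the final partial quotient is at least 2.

131 ÷ 23 → quotient 5, remainder 16
23 ÷ 16 → quotient 1, remainder 7
16 ÷ 7 → quotient 2, remainder 2
7 ÷ 2 → quotient 3, remainder 1
2 ÷ 1 → quotient 2, remainder 0

[5; 1, 2, 3, 2]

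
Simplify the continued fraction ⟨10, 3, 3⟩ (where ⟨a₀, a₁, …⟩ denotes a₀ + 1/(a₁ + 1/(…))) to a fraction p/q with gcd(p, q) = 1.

103/10

Use the convergent recurrence hₖ = aₖ·hₖ₋₁ + hₖ₋₂ (and likewise for the denominators kₖ):
a_0 = 10: 10/1
a_1 = 3: 31/3
a_2 = 3: 103/10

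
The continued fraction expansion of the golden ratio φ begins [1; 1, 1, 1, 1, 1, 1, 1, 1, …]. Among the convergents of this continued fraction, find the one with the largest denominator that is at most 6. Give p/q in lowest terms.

a_0 = 1: 1/1  (≤ bound)
a_1 = 1: 2/1  (≤ bound)
a_2 = 1: 3/2  (≤ bound)
a_3 = 1: 5/3  (≤ bound)
a_4 = 1: 8/5  (≤ bound)
a_5 = 1: 13/8  (> 6, stop)

8/5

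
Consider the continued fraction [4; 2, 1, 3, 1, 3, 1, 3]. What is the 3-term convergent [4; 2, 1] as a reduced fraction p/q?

13/3

Work from the innermost term outward:
Start with 1.
2 + 1/(1/1) = 2 + 1/1 = 3/1
4 + 1/(3/1) = 4 + 1/3 = 13/3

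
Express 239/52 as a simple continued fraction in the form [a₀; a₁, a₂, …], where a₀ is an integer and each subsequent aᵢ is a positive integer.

Repeatedly divide and take the remainder:
⌊239/52⌋ = 4, remainder 31
⌊52/31⌋ = 1, remainder 21
⌊31/21⌋ = 1, remainder 10
⌊21/10⌋ = 2, remainder 1
⌊10/1⌋ = 10, remainder 0

[4; 1, 1, 2, 10]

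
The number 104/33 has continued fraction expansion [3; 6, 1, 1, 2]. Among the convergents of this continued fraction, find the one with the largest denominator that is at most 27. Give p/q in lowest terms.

41/13

List convergents until the denominator exceeds the bound:
a_0 = 3: 3/1  (≤ bound)
a_1 = 6: 19/6  (≤ bound)
a_2 = 1: 22/7  (≤ bound)
a_3 = 1: 41/13  (≤ bound)
a_4 = 2: 104/33  (> 27, stop)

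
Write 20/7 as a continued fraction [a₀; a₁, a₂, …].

[2; 1, 6]

20 = 2·7 + 6, so a_0 = 2
7 = 1·6 + 1, so a_1 = 1
6 = 6·1 + 0, so a_2 = 6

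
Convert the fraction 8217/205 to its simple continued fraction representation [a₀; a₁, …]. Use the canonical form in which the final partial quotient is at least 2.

⌊8217/205⌋ = 40, remainder 17
⌊205/17⌋ = 12, remainder 1
⌊17/1⌋ = 17, remainder 0

[40; 12, 17]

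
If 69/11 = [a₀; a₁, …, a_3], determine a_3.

2

69 = 6·11 + 3, so a_0 = 6
11 = 3·3 + 2, so a_1 = 3
3 = 1·2 + 1, so a_2 = 1
2 = 2·1 + 0, so a_3 = 2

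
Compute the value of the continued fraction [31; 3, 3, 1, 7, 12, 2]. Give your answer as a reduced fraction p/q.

a_0 = 31: 31/1
a_1 = 3: 94/3
a_2 = 3: 313/10
a_3 = 1: 407/13
a_4 = 7: 3162/101
a_5 = 12: 38351/1225
a_6 = 2: 79864/2551

79864/2551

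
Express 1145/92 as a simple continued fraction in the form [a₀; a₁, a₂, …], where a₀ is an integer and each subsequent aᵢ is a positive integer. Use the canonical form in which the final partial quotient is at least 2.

[12; 2, 4, 10]

1145 = 12·92 + 41, so a_0 = 12
92 = 2·41 + 10, so a_1 = 2
41 = 4·10 + 1, so a_2 = 4
10 = 10·1 + 0, so a_3 = 10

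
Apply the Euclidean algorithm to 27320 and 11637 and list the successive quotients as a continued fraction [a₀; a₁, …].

Repeatedly divide and take the remainder:
27320 = 2·11637 + 4046, so a_0 = 2
11637 = 2·4046 + 3545, so a_1 = 2
4046 = 1·3545 + 501, so a_2 = 1
3545 = 7·501 + 38, so a_3 = 7
501 = 13·38 + 7, so a_4 = 13
38 = 5·7 + 3, so a_5 = 5
7 = 2·3 + 1, so a_6 = 2
3 = 3·1 + 0, so a_7 = 3

[2; 2, 1, 7, 13, 5, 2, 3]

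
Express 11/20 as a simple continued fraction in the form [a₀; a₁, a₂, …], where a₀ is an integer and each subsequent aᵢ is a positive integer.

[0; 1, 1, 4, 2]

Run the Euclidean algorithm, recording each quotient:
11 = 0·20 + 11, so a_0 = 0
20 = 1·11 + 9, so a_1 = 1
11 = 1·9 + 2, so a_2 = 1
9 = 4·2 + 1, so a_3 = 4
2 = 2·1 + 0, so a_4 = 2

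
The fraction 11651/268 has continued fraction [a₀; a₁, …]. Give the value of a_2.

9

Repeatedly divide and take the remainder:
11651 ÷ 268 → quotient 43, remainder 127
268 ÷ 127 → quotient 2, remainder 14
127 ÷ 14 → quotient 9, remainder 1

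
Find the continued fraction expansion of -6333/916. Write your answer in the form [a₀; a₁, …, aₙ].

[-7; 11, 1, 1, 2, 7, 2]

Run the Euclidean algorithm, recording each quotient:
-6333 ÷ 916 → quotient -7, remainder 79
916 ÷ 79 → quotient 11, remainder 47
79 ÷ 47 → quotient 1, remainder 32
47 ÷ 32 → quotient 1, remainder 15
32 ÷ 15 → quotient 2, remainder 2
15 ÷ 2 → quotient 7, remainder 1
2 ÷ 1 → quotient 2, remainder 0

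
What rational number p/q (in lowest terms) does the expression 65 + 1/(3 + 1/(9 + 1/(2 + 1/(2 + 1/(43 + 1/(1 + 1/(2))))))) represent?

a_0 = 65: 65/1
a_1 = 3: 196/3
a_2 = 9: 1829/28
a_3 = 2: 3854/59
a_4 = 2: 9537/146
a_5 = 43: 413945/6337
a_6 = 1: 423482/6483
a_7 = 2: 1260909/19303

1260909/19303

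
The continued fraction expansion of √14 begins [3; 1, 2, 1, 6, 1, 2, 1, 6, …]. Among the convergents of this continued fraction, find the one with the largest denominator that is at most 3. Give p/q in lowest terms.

11/3

List convergents until the denominator exceeds the bound:
a_0 = 3: 3/1  (≤ bound)
a_1 = 1: 4/1  (≤ bound)
a_2 = 2: 11/3  (≤ bound)
a_3 = 1: 15/4  (> 3, stop)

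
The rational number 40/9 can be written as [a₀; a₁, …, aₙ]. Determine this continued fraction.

[4; 2, 4]

40 ÷ 9 → quotient 4, remainder 4
9 ÷ 4 → quotient 2, remainder 1
4 ÷ 1 → quotient 4, remainder 0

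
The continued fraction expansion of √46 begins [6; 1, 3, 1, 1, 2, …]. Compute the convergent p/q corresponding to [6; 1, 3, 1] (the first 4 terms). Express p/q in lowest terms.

a_0 = 6: 6/1
a_1 = 1: 7/1
a_2 = 3: 27/4
a_3 = 1: 34/5

34/5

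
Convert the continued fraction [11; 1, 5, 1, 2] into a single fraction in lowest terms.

237/20

Start with 2.
1 + 1/(2/1) = 1 + 1/2 = 3/2
5 + 1/(3/2) = 5 + 2/3 = 17/3
1 + 1/(17/3) = 1 + 3/17 = 20/17
11 + 1/(20/17) = 11 + 17/20 = 237/20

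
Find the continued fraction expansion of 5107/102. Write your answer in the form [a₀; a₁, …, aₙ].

Run the Euclidean algorithm, recording each quotient:
⌊5107/102⌋ = 50, remainder 7
⌊102/7⌋ = 14, remainder 4
⌊7/4⌋ = 1, remainder 3
⌊4/3⌋ = 1, remainder 1
⌊3/1⌋ = 3, remainder 0

[50; 14, 1, 1, 3]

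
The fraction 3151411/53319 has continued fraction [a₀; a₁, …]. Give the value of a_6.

1

3151411 = 59·53319 + 5590, so a_0 = 59
53319 = 9·5590 + 3009, so a_1 = 9
5590 = 1·3009 + 2581, so a_2 = 1
3009 = 1·2581 + 428, so a_3 = 1
2581 = 6·428 + 13, so a_4 = 6
428 = 32·13 + 12, so a_5 = 32
13 = 1·12 + 1, so a_6 = 1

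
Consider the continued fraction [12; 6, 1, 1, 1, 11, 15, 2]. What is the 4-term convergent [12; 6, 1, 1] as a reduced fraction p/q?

a_0 = 12: 12/1
a_1 = 6: 73/6
a_2 = 1: 85/7
a_3 = 1: 158/13

158/13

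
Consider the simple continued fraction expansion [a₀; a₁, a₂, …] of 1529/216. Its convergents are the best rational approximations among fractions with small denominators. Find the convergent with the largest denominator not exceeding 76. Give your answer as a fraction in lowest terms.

269/38

a_0 = 7: 7/1  (≤ bound)
a_1 = 12: 85/12  (≤ bound)
a_2 = 1: 92/13  (≤ bound)
a_3 = 2: 269/38  (≤ bound)
a_4 = 2: 630/89  (> 76, stop)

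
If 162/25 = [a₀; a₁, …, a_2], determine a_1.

Apply division with remainder until the remainder is 0:
⌊162/25⌋ = 6, remainder 12
⌊25/12⌋ = 2, remainder 1

2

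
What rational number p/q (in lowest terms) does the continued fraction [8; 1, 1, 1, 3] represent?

a_0 = 8: 8/1
a_1 = 1: 9/1
a_2 = 1: 17/2
a_3 = 1: 26/3
a_4 = 3: 95/11

95/11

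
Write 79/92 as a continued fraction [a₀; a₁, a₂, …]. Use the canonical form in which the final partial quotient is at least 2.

79 ÷ 92 → quotient 0, remainder 79
92 ÷ 79 → quotient 1, remainder 13
79 ÷ 13 → quotient 6, remainder 1
13 ÷ 1 → quotient 13, remainder 0

[0; 1, 6, 13]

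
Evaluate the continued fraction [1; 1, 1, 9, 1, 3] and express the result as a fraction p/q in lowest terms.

125/82

Collapse the nested fraction from the inside out:
Start with 3.
1 + 1/(3/1) = 1 + 1/3 = 4/3
9 + 1/(4/3) = 9 + 3/4 = 39/4
1 + 1/(39/4) = 1 + 4/39 = 43/39
1 + 1/(43/39) = 1 + 39/43 = 82/43
1 + 1/(82/43) = 1 + 43/82 = 125/82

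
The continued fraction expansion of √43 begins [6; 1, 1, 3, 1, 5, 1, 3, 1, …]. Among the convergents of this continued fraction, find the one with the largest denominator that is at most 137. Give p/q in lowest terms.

a_0 = 6: 6/1  (≤ bound)
a_1 = 1: 7/1  (≤ bound)
a_2 = 1: 13/2  (≤ bound)
a_3 = 3: 46/7  (≤ bound)
a_4 = 1: 59/9  (≤ bound)
a_5 = 5: 341/52  (≤ bound)
a_6 = 1: 400/61  (≤ bound)
a_7 = 3: 1541/235  (> 137, stop)

400/61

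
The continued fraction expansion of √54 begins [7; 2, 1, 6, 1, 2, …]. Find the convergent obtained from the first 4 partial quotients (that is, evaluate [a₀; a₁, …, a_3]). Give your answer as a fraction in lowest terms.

Start with 6.
1 + 1/(6/1) = 1 + 1/6 = 7/6
2 + 1/(7/6) = 2 + 6/7 = 20/7
7 + 1/(20/7) = 7 + 7/20 = 147/20

147/20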